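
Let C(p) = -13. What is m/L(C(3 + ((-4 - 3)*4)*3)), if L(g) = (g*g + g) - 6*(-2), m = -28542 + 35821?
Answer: 7279/168 ≈ 43.327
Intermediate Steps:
m = 7279
L(g) = 12 + g + g² (L(g) = (g² + g) + 12 = (g + g²) + 12 = 12 + g + g²)
m/L(C(3 + ((-4 - 3)*4)*3)) = 7279/(12 - 13 + (-13)²) = 7279/(12 - 13 + 169) = 7279/168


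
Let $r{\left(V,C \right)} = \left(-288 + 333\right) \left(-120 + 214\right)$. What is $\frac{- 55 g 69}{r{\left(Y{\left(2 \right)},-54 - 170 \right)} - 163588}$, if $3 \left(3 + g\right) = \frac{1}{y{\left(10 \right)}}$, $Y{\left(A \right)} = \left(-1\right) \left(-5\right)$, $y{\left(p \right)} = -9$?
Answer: $- \frac{51865}{717111} \approx -0.072325$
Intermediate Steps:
$Y{\left(A \right)} = 5$
$r{\left(V,C \right)} = 4230$ ($r{\left(V,C \right)} = 45 \cdot 94 = 4230$)
$g = - \frac{82}{27}$ ($g = -3 + \frac{1}{3 \left(-9\right)} = -3 + \frac{1}{3} \left(- \frac{1}{9}\right) = -3 - \frac{1}{27} = - \frac{82}{27} \approx -3.037$)
$\frac{- 55 g 69}{r{\left(Y{\left(2 \right)},-54 - 170 \right)} - 163588} = \frac{\left(-55\right) \left(- \frac{82}{27}\right) 69}{4230 - 163588} = \frac{\frac{4510}{27} \cdot 69}{-159358} = \frac{103730}{9} \left(- \frac{1}{159358}\right) = - \frac{51865}{717111}$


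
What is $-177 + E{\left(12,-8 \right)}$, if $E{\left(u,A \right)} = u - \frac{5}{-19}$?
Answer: $- \frac{3130}{19} \approx -164.74$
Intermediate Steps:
$E{\left(u,A \right)} = \frac{5}{19} + u$ ($E{\left(u,A \right)} = u - - \frac{5}{19} = u + \frac{5}{19} = \frac{5}{19} + u$)
$-177 + E{\left(12,-8 \right)} = -177 + \left(\frac{5}{19} + 12\right) = -177 + \frac{233}{19} = - \frac{3130}{19}$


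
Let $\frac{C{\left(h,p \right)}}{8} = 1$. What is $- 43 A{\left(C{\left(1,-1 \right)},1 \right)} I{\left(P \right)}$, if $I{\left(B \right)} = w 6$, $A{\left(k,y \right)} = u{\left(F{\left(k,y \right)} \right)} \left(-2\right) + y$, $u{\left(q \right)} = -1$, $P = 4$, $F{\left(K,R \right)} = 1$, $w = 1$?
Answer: $-774$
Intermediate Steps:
$C{\left(h,p \right)} = 8$ ($C{\left(h,p \right)} = 8 \cdot 1 = 8$)
$A{\left(k,y \right)} = 2 + y$ ($A{\left(k,y \right)} = \left(-1\right) \left(-2\right) + y = 2 + y$)
$I{\left(B \right)} = 6$ ($I{\left(B \right)} = 1 \cdot 6 = 6$)
$- 43 A{\left(C{\left(1,-1 \right)},1 \right)} I{\left(P \right)} = - 43 \left(2 + 1\right) 6 = \left(-43\right) 3 \cdot 6 = \left(-129\right) 6 = -774$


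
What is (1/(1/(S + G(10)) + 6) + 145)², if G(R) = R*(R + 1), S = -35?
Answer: 4286320900/203401 ≈ 21073.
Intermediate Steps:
G(R) = R*(1 + R)
(1/(1/(S + G(10)) + 6) + 145)² = (1/(1/(-35 + 10*(1 + 10)) + 6) + 145)² = (1/(1/(-35 + 10*11) + 6) + 145)² = (1/(1/(-35 + 110) + 6) + 145)² = (1/(1/75 + 6) + 145)² = (1/(451/75) + 145)² = (75/451 + 145)² = (65470/451)² = 4286320900/203401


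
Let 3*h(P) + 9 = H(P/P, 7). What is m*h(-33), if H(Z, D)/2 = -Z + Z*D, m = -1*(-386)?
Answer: 386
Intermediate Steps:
m = 386
H(Z, D) = -2*Z + 2*D*Z (H(Z, D) = 2*(-Z + Z*D) = 2*(-Z + D*Z) = -2*Z + 2*D*Z)
h(P) = 1 (h(P) = -3 + (2*(P/P)*(-1 + 7))/3 = -3 + (2*1*6)/3 = -3 + (⅓)*12 = -3 + 4 = 1)
m*h(-33) = 386*1 = 386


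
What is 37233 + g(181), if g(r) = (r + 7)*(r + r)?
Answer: 105289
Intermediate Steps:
g(r) = 2*r*(7 + r) (g(r) = (7 + r)*(2*r) = 2*r*(7 + r))
37233 + g(181) = 37233 + 2*181*(7 + 181) = 37233 + 2*181*188 = 37233 + 68056 = 105289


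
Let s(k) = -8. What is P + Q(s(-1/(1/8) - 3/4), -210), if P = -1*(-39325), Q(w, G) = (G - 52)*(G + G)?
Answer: 149365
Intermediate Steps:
Q(w, G) = 2*G*(-52 + G) (Q(w, G) = (-52 + G)*(2*G) = 2*G*(-52 + G))
P = 39325
P + Q(s(-1/(1/8) - 3/4), -210) = 39325 + 2*(-210)*(-52 - 210) = 39325 + 2*(-210)*(-262) = 39325 + 110040 = 149365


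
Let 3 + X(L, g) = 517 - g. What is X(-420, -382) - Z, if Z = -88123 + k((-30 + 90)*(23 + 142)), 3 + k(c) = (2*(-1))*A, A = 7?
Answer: 89036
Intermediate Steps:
k(c) = -17 (k(c) = -3 + (2*(-1))*7 = -3 - 2*7 = -3 - 14 = -17)
Z = -88140 (Z = -88123 - 17 = -88140)
X(L, g) = 514 - g (X(L, g) = -3 + (517 - g) = 514 - g)
X(-420, -382) - Z = (514 - 1*(-382)) - 1*(-88140) = (514 + 382) + 88140 = 896 + 88140 = 89036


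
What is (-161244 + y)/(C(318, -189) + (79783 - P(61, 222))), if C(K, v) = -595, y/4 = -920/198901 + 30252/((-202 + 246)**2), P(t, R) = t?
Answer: -3879158891141/1904351170667 ≈ -2.0370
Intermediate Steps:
y = 1503842983/24067021 (y = 4*(-920/198901 + 30252/((-202 + 246)**2)) = 4*(-920*1/198901 + 30252/(44**2)) = 4*(-920/198901 + 30252/1936) = 4*(-920/198901 + 30252*(1/1936)) = 4*(-920/198901 + 7563/484) = 4*(1503842983/96268084) = 1503842983/24067021 ≈ 62.486)
(-161244 + y)/(C(318, -189) + (79783 - P(61, 222))) = (-161244 + 1503842983/24067021)/(-595 + (79783 - 1*61)) = -3879158891141/(24067021*(-595 + (79783 - 61))) = -3879158891141/(24067021*(-595 + 79722)) = -3879158891141/24067021/79127 = -3879158891141/24067021*1/79127 = -3879158891141/1904351170667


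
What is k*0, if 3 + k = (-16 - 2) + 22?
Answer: 0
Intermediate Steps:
k = 1 (k = -3 + ((-16 - 2) + 22) = -3 + (-18 + 22) = -3 + 4 = 1)
k*0 = 1*0 = 0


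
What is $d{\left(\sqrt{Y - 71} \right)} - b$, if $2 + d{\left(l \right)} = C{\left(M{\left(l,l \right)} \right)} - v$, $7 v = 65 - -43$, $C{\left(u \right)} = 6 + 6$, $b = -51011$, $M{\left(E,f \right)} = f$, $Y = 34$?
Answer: $\frac{357039}{7} \approx 51006.0$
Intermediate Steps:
$C{\left(u \right)} = 12$
$v = \frac{108}{7}$ ($v = \frac{65 - -43}{7} = \frac{65 + 43}{7} = \frac{1}{7} \cdot 108 = \frac{108}{7} \approx 15.429$)
$d{\left(l \right)} = - \frac{38}{7}$ ($d{\left(l \right)} = -2 + \left(12 - \frac{108}{7}\right) = -2 - \frac{24}{7} = - \frac{38}{7}$)
$d{\left(\sqrt{Y - 71} \right)} - b = - \frac{38}{7} - -51011 = - \frac{38}{7} + 51011 = \frac{357039}{7}$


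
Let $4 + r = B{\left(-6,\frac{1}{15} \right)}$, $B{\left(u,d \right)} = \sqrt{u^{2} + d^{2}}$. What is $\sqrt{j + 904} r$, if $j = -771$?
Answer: $\frac{\sqrt{133} \left(-60 + \sqrt{8101}\right)}{15} \approx 23.069$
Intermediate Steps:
$B{\left(u,d \right)} = \sqrt{d^{2} + u^{2}}$
$r = -4 + \frac{\sqrt{8101}}{15}$ ($r = -4 + \sqrt{\left(\frac{1}{15}\right)^{2} + \left(-6\right)^{2}} = -4 + \sqrt{\left(\frac{1}{15}\right)^{2} + 36} = -4 + \sqrt{\frac{1}{225} + 36} = -4 + \sqrt{\frac{8101}{225}} = -4 + \frac{\sqrt{8101}}{15} \approx 2.0004$)
$\sqrt{j + 904} r = \sqrt{-771 + 904} \left(-4 + \frac{\sqrt{8101}}{15}\right) = \sqrt{133} \left(-4 + \frac{\sqrt{8101}}{15}\right)$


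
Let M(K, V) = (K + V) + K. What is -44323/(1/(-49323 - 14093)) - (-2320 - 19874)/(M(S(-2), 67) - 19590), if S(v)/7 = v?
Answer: 18317901269858/6517 ≈ 2.8108e+9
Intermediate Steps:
S(v) = 7*v
M(K, V) = V + 2*K
-44323/(1/(-49323 - 14093)) - (-2320 - 19874)/(M(S(-2), 67) - 19590) = -44323/(1/(-49323 - 14093)) - (-2320 - 19874)/((67 + 2*(7*(-2))) - 19590) = -44323/(1/(-63416)) - (-22194)/((67 + 2*(-14)) - 19590) = -44323/(-1/63416) - (-22194)/((67 - 28) - 19590) = -44323*(-63416) - (-22194)/(39 - 19590) = 2810787368 - (-22194)/(-19551) = 2810787368 - (-22194)*(-1)/19551 = 2810787368 - 1*7398/6517 = 2810787368 - 7398/6517 = 18317901269858/6517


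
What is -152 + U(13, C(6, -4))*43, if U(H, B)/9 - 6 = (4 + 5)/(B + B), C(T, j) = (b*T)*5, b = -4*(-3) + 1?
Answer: 565361/260 ≈ 2174.5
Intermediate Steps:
b = 13 (b = 12 + 1 = 13)
C(T, j) = 65*T (C(T, j) = (13*T)*5 = 65*T)
U(H, B) = 54 + 81/(2*B) (U(H, B) = 54 + 9*((4 + 5)/(B + B)) = 54 + 9*(9/((2*B))) = 54 + 9*(9*(1/(2*B))) = 54 + 9*(9/(2*B)) = 54 + 81/(2*B))
-152 + U(13, C(6, -4))*43 = -152 + (54 + 81/(2*((65*6))))*43 = -152 + (54 + (81/2)/390)*43 = -152 + (54 + (81/2)*(1/390))*43 = -152 + (54 + 27/260)*43 = -152 + (14067/260)*43 = -152 + 604881/260 = 565361/260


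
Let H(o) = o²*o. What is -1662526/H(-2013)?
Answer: 1662526/8157016197 ≈ 0.00020382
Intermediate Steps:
H(o) = o³
-1662526/H(-2013) = -1662526/((-2013)³) = -1662526/(-8157016197) = -1662526*(-1/8157016197) = 1662526/8157016197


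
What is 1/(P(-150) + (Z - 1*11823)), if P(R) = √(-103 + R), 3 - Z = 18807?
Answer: -30627/938013382 - I*√253/938013382 ≈ -3.2651e-5 - 1.6957e-8*I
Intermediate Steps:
Z = -18804 (Z = 3 - 1*18807 = 3 - 18807 = -18804)
1/(P(-150) + (Z - 1*11823)) = 1/(√(-103 - 150) + (-18804 - 1*11823)) = 1/(√(-253) + (-18804 - 11823)) = 1/(I*√253 - 30627) = 1/(-30627 + I*√253)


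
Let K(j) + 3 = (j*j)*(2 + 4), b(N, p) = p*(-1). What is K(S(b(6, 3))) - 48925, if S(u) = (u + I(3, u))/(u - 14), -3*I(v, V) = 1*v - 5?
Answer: -42420478/867 ≈ -48928.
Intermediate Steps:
I(v, V) = 5/3 - v/3 (I(v, V) = -(1*v - 5)/3 = -(v - 5)/3 = -(-5 + v)/3 = 5/3 - v/3)
b(N, p) = -p
S(u) = (⅔ + u)/(-14 + u) (S(u) = (u + (5/3 - ⅓*3))/(u - 14) = (u + (5/3 - 1))/(-14 + u) = (u + ⅔)/(-14 + u) = (⅔ + u)/(-14 + u))
K(j) = -3 + 6*j² (K(j) = -3 + (j*j)*(2 + 4) = -3 + j²*6 = -3 + 6*j²)
K(S(b(6, 3))) - 48925 = (-3 + 6*((⅔ - 1*3)/(-14 - 1*3))²) - 48925 = (-3 + 6*((⅔ - 3)/(-14 - 3))²) - 48925 = (-3 + 6*(-7/3/(-17))²) - 48925 = (-3 + 6*(-1/17*(-7/3))²) - 48925 = (-3 + 6*(7/51)²) - 48925 = (-3 + 6*(49/2601)) - 48925 = (-3 + 98/867) - 48925 = -2503/867 - 48925 = -42420478/867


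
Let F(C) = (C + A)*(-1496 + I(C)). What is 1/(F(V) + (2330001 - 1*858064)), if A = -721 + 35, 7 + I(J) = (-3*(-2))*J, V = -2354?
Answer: 1/48978017 ≈ 2.0417e-8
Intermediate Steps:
I(J) = -7 + 6*J (I(J) = -7 + (-3*(-2))*J = -7 + 6*J)
A = -686
F(C) = (-1503 + 6*C)*(-686 + C) (F(C) = (C - 686)*(-1496 + (-7 + 6*C)) = (-686 + C)*(-1503 + 6*C) = (-1503 + 6*C)*(-686 + C))
1/(F(V) + (2330001 - 1*858064)) = 1/((1031058 - 5619*(-2354) + 6*(-2354)²) + (2330001 - 1*858064)) = 1/((1031058 + 13227126 + 6*5541316) + (2330001 - 858064)) = 1/((1031058 + 13227126 + 33247896) + 1471937) = 1/(47506080 + 1471937) = 1/48978017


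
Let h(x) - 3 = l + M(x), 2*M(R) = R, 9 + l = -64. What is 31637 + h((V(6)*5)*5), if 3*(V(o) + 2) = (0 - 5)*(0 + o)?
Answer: 31417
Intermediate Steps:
l = -73 (l = -9 - 64 = -73)
V(o) = -2 - 5*o/3 (V(o) = -2 + ((0 - 5)*(0 + o))/3 = -2 + (-5*o)/3 = -2 - 5*o/3)
M(R) = R/2
h(x) = -70 + x/2 (h(x) = 3 + (-73 + x/2) = -70 + x/2)
31637 + h((V(6)*5)*5) = 31637 + (-70 + (((-2 - 5/3*6)*5)*5)/2) = 31637 + (-70 + (((-2 - 10)*5)*5)/2) = 31637 + (-70 + (-12*5*5)/2) = 31637 + (-70 + (-60*5)/2) = 31637 + (-70 + (½)*(-300)) = 31637 + (-70 - 150) = 31637 - 220 = 31417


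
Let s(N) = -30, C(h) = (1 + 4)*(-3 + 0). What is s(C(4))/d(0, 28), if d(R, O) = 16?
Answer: -15/8 ≈ -1.8750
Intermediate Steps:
C(h) = -15 (C(h) = 5*(-3) = -15)
s(C(4))/d(0, 28) = -30/16 = -30*1/16 = -15/8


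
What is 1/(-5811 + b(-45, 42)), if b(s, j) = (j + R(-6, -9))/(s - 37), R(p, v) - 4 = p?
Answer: -41/238271 ≈ -0.00017207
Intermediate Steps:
R(p, v) = 4 + p
b(s, j) = (-2 + j)/(-37 + s) (b(s, j) = (j + (4 - 6))/(s - 37) = (j - 2)/(-37 + s) = (-2 + j)/(-37 + s))
1/(-5811 + b(-45, 42)) = 1/(-5811 + (-2 + 42)/(-37 - 45)) = 1/(-5811 + 40/(-82)) = 1/(-5811 - 1/82*40) = 1/(-5811 - 20/41) = 1/(-238271/41) = -41/238271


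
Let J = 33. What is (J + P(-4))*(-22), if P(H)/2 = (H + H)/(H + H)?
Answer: -770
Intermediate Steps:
P(H) = 2 (P(H) = 2*((H + H)/(H + H)) = 2*((2*H)/((2*H))) = 2*((2*H)*(1/(2*H))) = 2*1 = 2)
(J + P(-4))*(-22) = (33 + 2)*(-22) = 35*(-22) = -770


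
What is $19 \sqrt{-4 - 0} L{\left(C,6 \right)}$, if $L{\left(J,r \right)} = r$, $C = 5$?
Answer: $228 i \approx 228.0 i$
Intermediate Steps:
$19 \sqrt{-4 - 0} L{\left(C,6 \right)} = 19 \sqrt{-4 - 0} \cdot 6 = 19 \sqrt{-4 + 0} \cdot 6 = 19 \sqrt{-4} \cdot 6 = 19 \cdot 2 i 6 = 38 i 6 = 228 i$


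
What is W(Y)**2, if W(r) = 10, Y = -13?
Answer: 100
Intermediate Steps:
W(Y)**2 = 10**2 = 100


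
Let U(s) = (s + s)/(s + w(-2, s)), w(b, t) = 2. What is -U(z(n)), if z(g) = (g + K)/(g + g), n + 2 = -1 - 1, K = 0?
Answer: -⅖ ≈ -0.40000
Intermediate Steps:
n = -4 (n = -2 + (-1 - 1) = -2 - 2 = -4)
z(g) = ½ (z(g) = (g + 0)/(g + g) = g/((2*g)) = g*(1/(2*g)) = ½)
U(s) = 2*s/(2 + s) (U(s) = (s + s)/(s + 2) = (2*s)/(2 + s) = 2*s/(2 + s))
-U(z(n)) = -2/(2*(2 + ½)) = -2/(2*5/2) = -2*2/(2*5) = -1*⅖ = -⅖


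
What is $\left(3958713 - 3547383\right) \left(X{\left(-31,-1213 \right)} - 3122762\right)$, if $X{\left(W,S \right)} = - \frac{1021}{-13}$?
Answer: $- \frac{16697894047050}{13} \approx -1.2845 \cdot 10^{12}$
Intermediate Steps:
$X{\left(W,S \right)} = \frac{1021}{13}$ ($X{\left(W,S \right)} = \left(-1021\right) \left(- \frac{1}{13}\right) = \frac{1021}{13}$)
$\left(3958713 - 3547383\right) \left(X{\left(-31,-1213 \right)} - 3122762\right) = \left(3958713 - 3547383\right) \left(\frac{1021}{13} - 3122762\right) = 411330 \left(- \frac{40594885}{13}\right) = - \frac{16697894047050}{13}$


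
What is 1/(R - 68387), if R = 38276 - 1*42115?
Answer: -1/72226 ≈ -1.3845e-5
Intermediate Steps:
R = -3839 (R = 38276 - 42115 = -3839)
1/(R - 68387) = 1/(-3839 - 68387) = 1/(-72226) = -1/72226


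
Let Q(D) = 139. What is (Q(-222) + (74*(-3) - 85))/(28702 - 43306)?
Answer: 14/1217 ≈ 0.011504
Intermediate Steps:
(Q(-222) + (74*(-3) - 85))/(28702 - 43306) = (139 + (74*(-3) - 85))/(28702 - 43306) = (139 + (-222 - 85))/(-14604) = (139 - 307)*(-1/14604) = -168*(-1/14604) = 14/1217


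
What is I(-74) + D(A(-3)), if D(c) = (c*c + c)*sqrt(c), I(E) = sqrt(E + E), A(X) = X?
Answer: 2*I*(sqrt(37) + 3*sqrt(3)) ≈ 22.558*I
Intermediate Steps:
I(E) = sqrt(2)*sqrt(E) (I(E) = sqrt(2*E) = sqrt(2)*sqrt(E))
D(c) = sqrt(c)*(c + c**2) (D(c) = (c**2 + c)*sqrt(c) = (c + c**2)*sqrt(c) = sqrt(c)*(c + c**2))
I(-74) + D(A(-3)) = sqrt(2)*sqrt(-74) + (-3)**(3/2)*(1 - 3) = sqrt(2)*(I*sqrt(74)) - 3*I*sqrt(3)*(-2) = 2*I*sqrt(37) + 6*I*sqrt(3)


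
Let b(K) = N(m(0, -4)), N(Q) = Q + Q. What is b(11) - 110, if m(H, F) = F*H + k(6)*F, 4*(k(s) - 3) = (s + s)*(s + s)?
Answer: -422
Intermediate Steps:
k(s) = 3 + s² (k(s) = 3 + ((s + s)*(s + s))/4 = 3 + ((2*s)*(2*s))/4 = 3 + (4*s²)/4 = 3 + s²)
m(H, F) = 39*F + F*H (m(H, F) = F*H + (3 + 6²)*F = F*H + (3 + 36)*F = F*H + 39*F = 39*F + F*H)
N(Q) = 2*Q
b(K) = -312 (b(K) = 2*(-4*(39 + 0)) = 2*(-4*39) = 2*(-156) = -312)
b(11) - 110 = -312 - 110 = -422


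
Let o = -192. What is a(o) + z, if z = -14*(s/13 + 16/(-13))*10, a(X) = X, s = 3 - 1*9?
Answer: 584/13 ≈ 44.923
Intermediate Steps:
s = -6 (s = 3 - 9 = -6)
z = 3080/13 (z = -14*(-6/13 + 16/(-13))*10 = -14*(-6*1/13 + 16*(-1/13))*10 = -14*(-6/13 - 16/13)*10 = -14*(-22/13)*10 = (308/13)*10 = 3080/13 ≈ 236.92)
a(o) + z = -192 + 3080/13 = 584/13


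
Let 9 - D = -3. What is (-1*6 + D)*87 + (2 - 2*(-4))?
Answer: 532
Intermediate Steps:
D = 12 (D = 9 - 1*(-3) = 9 + 3 = 12)
(-1*6 + D)*87 + (2 - 2*(-4)) = (-1*6 + 12)*87 + (2 - 2*(-4)) = (-6 + 12)*87 + (2 + 8) = 6*87 + 10 = 522 + 10 = 532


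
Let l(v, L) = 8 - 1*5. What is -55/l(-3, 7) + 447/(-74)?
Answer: -5411/222 ≈ -24.374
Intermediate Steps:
l(v, L) = 3 (l(v, L) = 8 - 5 = 3)
-55/l(-3, 7) + 447/(-74) = -55/3 + 447/(-74) = -55*⅓ + 447*(-1/74) = -55/3 - 447/74 = -5411/222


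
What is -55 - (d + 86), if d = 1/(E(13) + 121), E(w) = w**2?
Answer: -40891/290 ≈ -141.00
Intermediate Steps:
d = 1/290 (d = 1/(13**2 + 121) = 1/(169 + 121) = 1/290 ≈ 0.0034483)
-55 - (d + 86) = -55 - (1/290 + 86) = -55 - 1*24941/290 = -55 - 24941/290 = -40891/290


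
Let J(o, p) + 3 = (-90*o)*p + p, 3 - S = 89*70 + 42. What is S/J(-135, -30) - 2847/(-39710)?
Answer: 1286767441/14475605430 ≈ 0.088892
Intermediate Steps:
S = -6269 (S = 3 - (89*70 + 42) = 3 - (6230 + 42) = 3 - 1*6272 = 3 - 6272 = -6269)
J(o, p) = -3 + p - 90*o*p (J(o, p) = -3 + ((-90*o)*p + p) = -3 + (-90*o*p + p) = -3 + (p - 90*o*p) = -3 + p - 90*o*p)
S/J(-135, -30) - 2847/(-39710) = -6269/(-3 - 30 - 90*(-135)*(-30)) - 2847/(-39710) = -6269/(-3 - 30 - 364500) - 2847*(-1/39710) = -6269/(-364533) + 2847/39710 = -6269*(-1/364533) + 2847/39710 = 6269/364533 + 2847/39710 = 1286767441/14475605430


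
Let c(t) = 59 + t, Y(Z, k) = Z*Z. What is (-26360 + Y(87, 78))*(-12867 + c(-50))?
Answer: 241614678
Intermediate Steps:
Y(Z, k) = Z²
(-26360 + Y(87, 78))*(-12867 + c(-50)) = (-26360 + 87²)*(-12867 + (59 - 50)) = (-26360 + 7569)*(-12867 + 9) = -18791*(-12858) = 241614678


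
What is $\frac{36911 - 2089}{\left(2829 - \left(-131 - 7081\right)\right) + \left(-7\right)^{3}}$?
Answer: $\frac{17411}{4849} \approx 3.5906$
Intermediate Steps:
$\frac{36911 - 2089}{\left(2829 - \left(-131 - 7081\right)\right) + \left(-7\right)^{3}} = \frac{34822}{\left(2829 - -7212\right) - 343} = \frac{34822}{\left(2829 + 7212\right) - 343} = \frac{34822}{10041 - 343} = \frac{34822}{9698} = 34822 \cdot \frac{1}{9698} = \frac{17411}{4849}$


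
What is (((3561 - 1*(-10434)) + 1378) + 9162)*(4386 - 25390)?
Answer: -515333140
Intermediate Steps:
(((3561 - 1*(-10434)) + 1378) + 9162)*(4386 - 25390) = (((3561 + 10434) + 1378) + 9162)*(-21004) = ((13995 + 1378) + 9162)*(-21004) = (15373 + 9162)*(-21004) = 24535*(-21004) = -515333140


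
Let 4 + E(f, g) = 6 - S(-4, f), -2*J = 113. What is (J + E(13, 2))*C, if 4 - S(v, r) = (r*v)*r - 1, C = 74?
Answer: -54427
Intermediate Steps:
S(v, r) = 5 - v*r² (S(v, r) = 4 - ((r*v)*r - 1) = 4 - (v*r² - 1) = 4 - (-1 + v*r²) = 4 + (1 - v*r²) = 5 - v*r²)
J = -113/2 (J = -½*113 = -113/2 ≈ -56.500)
E(f, g) = -3 - 4*f² (E(f, g) = -4 + (6 - (5 - 1*(-4)*f²)) = -4 + (6 - (5 + 4*f²)) = -4 + (6 + (-5 - 4*f²)) = -4 + (1 - 4*f²) = -3 - 4*f²)
(J + E(13, 2))*C = (-113/2 + (-3 - 4*13²))*74 = (-113/2 + (-3 - 4*169))*74 = (-113/2 + (-3 - 676))*74 = (-113/2 - 679)*74 = -1471/2*74 = -54427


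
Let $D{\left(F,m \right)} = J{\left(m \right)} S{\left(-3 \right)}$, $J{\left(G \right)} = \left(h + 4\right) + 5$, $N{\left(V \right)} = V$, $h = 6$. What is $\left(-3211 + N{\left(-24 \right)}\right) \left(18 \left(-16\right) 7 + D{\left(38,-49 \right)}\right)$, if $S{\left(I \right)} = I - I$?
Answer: $6521760$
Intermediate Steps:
$J{\left(G \right)} = 15$ ($J{\left(G \right)} = \left(6 + 4\right) + 5 = 10 + 5 = 15$)
$S{\left(I \right)} = 0$
$D{\left(F,m \right)} = 0$ ($D{\left(F,m \right)} = 15 \cdot 0 = 0$)
$\left(-3211 + N{\left(-24 \right)}\right) \left(18 \left(-16\right) 7 + D{\left(38,-49 \right)}\right) = \left(-3211 - 24\right) \left(18 \left(-16\right) 7 + 0\right) = - 3235 \left(\left(-288\right) 7 + 0\right) = - 3235 \left(-2016 + 0\right) = \left(-3235\right) \left(-2016\right) = 6521760$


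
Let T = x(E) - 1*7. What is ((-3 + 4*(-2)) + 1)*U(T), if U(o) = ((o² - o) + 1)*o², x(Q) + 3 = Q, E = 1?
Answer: -73710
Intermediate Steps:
x(Q) = -3 + Q
T = -9 (T = (-3 + 1) - 1*7 = -2 - 7 = -9)
U(o) = o²*(1 + o² - o) (U(o) = (1 + o² - o)*o² = o²*(1 + o² - o))
((-3 + 4*(-2)) + 1)*U(T) = ((-3 + 4*(-2)) + 1)*((-9)²*(1 + (-9)² - 1*(-9))) = ((-3 - 8) + 1)*(81*(1 + 81 + 9)) = (-11 + 1)*(81*91) = -10*7371 = -73710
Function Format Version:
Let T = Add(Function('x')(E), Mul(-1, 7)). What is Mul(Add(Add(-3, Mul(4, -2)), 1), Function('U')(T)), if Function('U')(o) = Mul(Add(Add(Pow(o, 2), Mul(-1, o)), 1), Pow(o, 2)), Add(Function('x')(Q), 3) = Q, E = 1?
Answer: -73710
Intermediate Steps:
Function('x')(Q) = Add(-3, Q)
T = -9 (T = Add(Add(-3, 1), Mul(-1, 7)) = Add(-2, -7) = -9)
Function('U')(o) = Mul(Pow(o, 2), Add(1, Pow(o, 2), Mul(-1, o))) (Function('U')(o) = Mul(Add(1, Pow(o, 2), Mul(-1, o)), Pow(o, 2)) = Mul(Pow(o, 2), Add(1, Pow(o, 2), Mul(-1, o))))
Mul(Add(Add(-3, Mul(4, -2)), 1), Function('U')(T)) = Mul(Add(Add(-3, Mul(4, -2)), 1), Mul(Pow(-9, 2), Add(1, Pow(-9, 2), Mul(-1, -9)))) = Mul(Add(Add(-3, -8), 1), Mul(81, Add(1, 81, 9))) = Mul(Add(-11, 1), Mul(81, 91)) = Mul(-10, 7371) = -73710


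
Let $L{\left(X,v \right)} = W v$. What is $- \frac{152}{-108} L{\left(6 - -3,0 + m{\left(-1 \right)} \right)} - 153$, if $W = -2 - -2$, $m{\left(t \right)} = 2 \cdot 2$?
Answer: $-153$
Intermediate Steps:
$m{\left(t \right)} = 4$
$W = 0$ ($W = -2 + 2 = 0$)
$L{\left(X,v \right)} = 0$ ($L{\left(X,v \right)} = 0 v = 0$)
$- \frac{152}{-108} L{\left(6 - -3,0 + m{\left(-1 \right)} \right)} - 153 = - \frac{152}{-108} \cdot 0 - 153 = \left(-152\right) \left(- \frac{1}{108}\right) 0 - 153 = \frac{38}{27} \cdot 0 - 153 = 0 - 153 = -153$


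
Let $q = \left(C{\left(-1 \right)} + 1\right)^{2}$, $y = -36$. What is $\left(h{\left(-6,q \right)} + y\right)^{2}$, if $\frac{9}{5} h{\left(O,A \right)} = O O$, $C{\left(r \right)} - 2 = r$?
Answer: $256$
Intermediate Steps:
$C{\left(r \right)} = 2 + r$
$q = 4$ ($q = \left(\left(2 - 1\right) + 1\right)^{2} = \left(1 + 1\right)^{2} = 2^{2} = 4$)
$h{\left(O,A \right)} = \frac{5 O^{2}}{9}$ ($h{\left(O,A \right)} = \frac{5 O O}{9} = \frac{5 O^{2}}{9}$)
$\left(h{\left(-6,q \right)} + y\right)^{2} = \left(\frac{5 \left(-6\right)^{2}}{9} - 36\right)^{2} = \left(\frac{5}{9} \cdot 36 - 36\right)^{2} = \left(20 - 36\right)^{2} = \left(-16\right)^{2} = 256$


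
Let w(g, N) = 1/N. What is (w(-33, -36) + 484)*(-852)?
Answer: -1237033/3 ≈ -4.1234e+5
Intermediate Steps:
w(g, N) = 1/N
(w(-33, -36) + 484)*(-852) = (1/(-36) + 484)*(-852) = (-1/36 + 484)*(-852) = (17423/36)*(-852) = -1237033/3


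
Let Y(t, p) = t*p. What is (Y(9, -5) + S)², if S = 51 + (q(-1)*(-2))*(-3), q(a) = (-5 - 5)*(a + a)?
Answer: 15876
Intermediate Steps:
q(a) = -20*a
Y(t, p) = p*t
S = 171 (S = 51 + (-20*(-1)*(-2))*(-3) = 51 + (20*(-2))*(-3) = 51 - 40*(-3) = 51 + 120 = 171)
(Y(9, -5) + S)² = (-5*9 + 171)² = (-45 + 171)² = 126² = 15876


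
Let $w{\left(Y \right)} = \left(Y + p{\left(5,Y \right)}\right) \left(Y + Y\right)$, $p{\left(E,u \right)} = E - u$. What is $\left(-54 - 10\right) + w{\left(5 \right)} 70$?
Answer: $3436$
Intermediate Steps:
$w{\left(Y \right)} = 10 Y$ ($w{\left(Y \right)} = \left(Y - \left(-5 + Y\right)\right) \left(Y + Y\right) = 5 \cdot 2 Y = 10 Y$)
$\left(-54 - 10\right) + w{\left(5 \right)} 70 = \left(-54 - 10\right) + 10 \cdot 5 \cdot 70 = \left(-54 - 10\right) + 50 \cdot 70 = -64 + 3500 = 3436$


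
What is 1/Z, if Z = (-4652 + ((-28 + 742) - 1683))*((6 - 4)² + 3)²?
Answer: -1/275429 ≈ -3.6307e-6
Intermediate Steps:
Z = -275429 (Z = (-4652 + (714 - 1683))*(2² + 3)² = (-4652 - 969)*(4 + 3)² = -5621*7² = -5621*49 = -275429)
1/Z = 1/(-275429) = -1/275429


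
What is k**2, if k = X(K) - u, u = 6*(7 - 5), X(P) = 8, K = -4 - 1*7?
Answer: 16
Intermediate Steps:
K = -11 (K = -4 - 7 = -11)
u = 12 (u = 6*2 = 12)
k = -4 (k = 8 - 1*12 = 8 - 12 = -4)
k**2 = (-4)**2 = 16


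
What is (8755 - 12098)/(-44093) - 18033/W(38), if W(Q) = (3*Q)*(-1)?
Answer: 265170057/1675534 ≈ 158.26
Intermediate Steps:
W(Q) = -3*Q
(8755 - 12098)/(-44093) - 18033/W(38) = (8755 - 12098)/(-44093) - 18033/((-3*38)) = -3343*(-1/44093) - 18033/(-114) = 3343/44093 - 18033*(-1/114) = 3343/44093 + 6011/38 = 265170057/1675534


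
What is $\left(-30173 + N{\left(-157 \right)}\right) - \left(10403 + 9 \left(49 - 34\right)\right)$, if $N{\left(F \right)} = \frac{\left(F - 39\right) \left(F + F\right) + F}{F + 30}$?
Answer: $- \frac{5231684}{127} \approx -41194.0$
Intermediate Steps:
$N{\left(F \right)} = \frac{F + 2 F \left(-39 + F\right)}{30 + F}$ ($N{\left(F \right)} = \frac{\left(-39 + F\right) 2 F + F}{30 + F} = \frac{2 F \left(-39 + F\right) + F}{30 + F} = \frac{F + 2 F \left(-39 + F\right)}{30 + F}$)
$\left(-30173 + N{\left(-157 \right)}\right) - \left(10403 + 9 \left(49 - 34\right)\right) = \left(-30173 - \frac{157 \left(-77 + 2 \left(-157\right)\right)}{30 - 157}\right) - \left(10403 + 9 \left(49 - 34\right)\right) = \left(-30173 - \frac{157 \left(-77 - 314\right)}{-127}\right) - 10538 = \left(-30173 - \left(- \frac{157}{127}\right) \left(-391\right)\right) - 10538 = \left(-30173 - \frac{61387}{127}\right) - 10538 = - \frac{3893358}{127} - 10538 = - \frac{5231684}{127}$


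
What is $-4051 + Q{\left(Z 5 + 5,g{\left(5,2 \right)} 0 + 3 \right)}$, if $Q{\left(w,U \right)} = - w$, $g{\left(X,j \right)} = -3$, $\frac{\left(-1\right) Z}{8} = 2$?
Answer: $-3976$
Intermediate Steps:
$Z = -16$ ($Z = \left(-8\right) 2 = -16$)
$-4051 + Q{\left(Z 5 + 5,g{\left(5,2 \right)} 0 + 3 \right)} = -4051 - \left(\left(-16\right) 5 + 5\right) = -4051 - \left(-80 + 5\right) = -4051 - -75 = -4051 + 75 = -3976$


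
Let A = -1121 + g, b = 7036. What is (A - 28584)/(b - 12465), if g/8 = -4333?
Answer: 64369/5429 ≈ 11.857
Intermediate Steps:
g = -34664 (g = 8*(-4333) = -34664)
A = -35785 (A = -1121 - 34664 = -35785)
(A - 28584)/(b - 12465) = (-35785 - 28584)/(7036 - 12465) = -64369/(-5429) = -64369*(-1/5429) = 64369/5429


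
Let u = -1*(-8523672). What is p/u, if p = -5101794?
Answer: -850299/1420612 ≈ -0.59854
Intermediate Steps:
u = 8523672
p/u = -5101794/8523672 = -5101794*1/8523672 = -850299/1420612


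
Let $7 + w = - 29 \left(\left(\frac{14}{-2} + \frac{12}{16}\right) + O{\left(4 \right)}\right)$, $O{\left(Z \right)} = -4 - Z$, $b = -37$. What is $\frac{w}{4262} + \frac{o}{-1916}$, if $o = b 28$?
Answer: $\frac{5193807}{8165992} \approx 0.63603$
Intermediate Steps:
$o = -1036$ ($o = \left(-37\right) 28 = -1036$)
$w = \frac{1625}{4}$ ($w = -7 - 29 \left(\left(\frac{14}{-2} + \frac{12}{16}\right) - 8\right) = -7 - 29 \left(\left(14 \left(- \frac{1}{2}\right) + 12 \cdot \frac{1}{16}\right) - 8\right) = -7 - 29 \left(\left(-7 + \frac{3}{4}\right) - 8\right) = -7 - 29 \left(- \frac{25}{4} - 8\right) = -7 - - \frac{1653}{4} = -7 + \frac{1653}{4} = \frac{1625}{4} \approx 406.25$)
$\frac{w}{4262} + \frac{o}{-1916} = \frac{1625}{4 \cdot 4262} - \frac{1036}{-1916} = \frac{1625}{4} \cdot \frac{1}{4262} - - \frac{259}{479} = \frac{1625}{17048} + \frac{259}{479} = \frac{5193807}{8165992}$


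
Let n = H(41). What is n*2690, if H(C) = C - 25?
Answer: 43040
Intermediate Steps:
H(C) = -25 + C
n = 16 (n = -25 + 41 = 16)
n*2690 = 16*2690 = 43040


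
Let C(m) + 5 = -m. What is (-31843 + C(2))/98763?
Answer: -4550/14109 ≈ -0.32249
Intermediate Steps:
C(m) = -5 - m
(-31843 + C(2))/98763 = (-31843 + (-5 - 1*2))/98763 = (-31843 + (-5 - 2))*(1/98763) = (-31843 - 7)*(1/98763) = -31850*1/98763 = -4550/14109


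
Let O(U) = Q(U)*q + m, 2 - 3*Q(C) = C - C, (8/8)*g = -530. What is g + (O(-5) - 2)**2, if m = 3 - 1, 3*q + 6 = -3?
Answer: -526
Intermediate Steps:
g = -530
q = -3 (q = -2 + (1/3)*(-3) = -2 - 1 = -3)
m = 2
Q(C) = 2/3 (Q(C) = 2/3 - (C - C)/3 = 2/3 - 1/3*0 = 2/3 + 0 = 2/3)
O(U) = 0 (O(U) = (2/3)*(-3) + 2 = -2 + 2 = 0)
g + (O(-5) - 2)**2 = -530 + (0 - 2)**2 = -530 + (-2)**2 = -530 + 4 = -526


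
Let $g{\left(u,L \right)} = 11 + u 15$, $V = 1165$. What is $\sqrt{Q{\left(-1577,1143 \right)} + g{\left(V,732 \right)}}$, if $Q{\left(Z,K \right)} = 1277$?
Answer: $\sqrt{18763} \approx 136.98$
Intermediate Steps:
$g{\left(u,L \right)} = 11 + 15 u$
$\sqrt{Q{\left(-1577,1143 \right)} + g{\left(V,732 \right)}} = \sqrt{1277 + \left(11 + 15 \cdot 1165\right)} = \sqrt{1277 + \left(11 + 17475\right)} = \sqrt{1277 + 17486} = \sqrt{18763}$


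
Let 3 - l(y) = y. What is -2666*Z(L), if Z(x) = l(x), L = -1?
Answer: -10664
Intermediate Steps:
l(y) = 3 - y
Z(x) = 3 - x
-2666*Z(L) = -2666*(3 - 1*(-1)) = -2666*(3 + 1) = -2666*4 = -10664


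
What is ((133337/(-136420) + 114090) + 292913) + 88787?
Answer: 67635538463/136420 ≈ 4.9579e+5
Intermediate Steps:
((133337/(-136420) + 114090) + 292913) + 88787 = ((133337*(-1/136420) + 114090) + 292913) + 88787 = ((-133337/136420 + 114090) + 292913) + 88787 = (15564024463/136420 + 292913) + 88787 = 55523215923/136420 + 88787 = 67635538463/136420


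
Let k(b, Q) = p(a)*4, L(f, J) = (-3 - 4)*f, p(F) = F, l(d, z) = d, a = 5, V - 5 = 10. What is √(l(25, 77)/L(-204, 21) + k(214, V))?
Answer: √10204845/714 ≈ 4.4741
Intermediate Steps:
V = 15 (V = 5 + 10 = 15)
L(f, J) = -7*f
k(b, Q) = 20 (k(b, Q) = 5*4 = 20)
√(l(25, 77)/L(-204, 21) + k(214, V)) = √(25/((-7*(-204))) + 20) = √(25/1428 + 20) = √(28585/1428) = √10204845/714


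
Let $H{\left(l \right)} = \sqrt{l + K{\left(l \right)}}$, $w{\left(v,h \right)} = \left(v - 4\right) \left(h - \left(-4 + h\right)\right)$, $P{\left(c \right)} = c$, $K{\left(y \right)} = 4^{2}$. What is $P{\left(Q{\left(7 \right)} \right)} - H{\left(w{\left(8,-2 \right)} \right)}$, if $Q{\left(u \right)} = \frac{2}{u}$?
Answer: $\frac{2}{7} - 4 \sqrt{2} \approx -5.3711$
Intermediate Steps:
$K{\left(y \right)} = 16$
$w{\left(v,h \right)} = -16 + 4 v$ ($w{\left(v,h \right)} = \left(-4 + v\right) 4 = -16 + 4 v$)
$H{\left(l \right)} = \sqrt{16 + l}$ ($H{\left(l \right)} = \sqrt{l + 16} = \sqrt{16 + l}$)
$P{\left(Q{\left(7 \right)} \right)} - H{\left(w{\left(8,-2 \right)} \right)} = \frac{2}{7} - \sqrt{16 + \left(-16 + 4 \cdot 8\right)} = 2 \cdot \frac{1}{7} - \sqrt{16 + \left(-16 + 32\right)} = \frac{2}{7} - \sqrt{16 + 16} = \frac{2}{7} - \sqrt{32} = \frac{2}{7} - 4 \sqrt{2}$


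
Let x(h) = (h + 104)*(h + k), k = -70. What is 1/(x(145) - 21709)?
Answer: -1/3034 ≈ -0.00032960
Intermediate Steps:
x(h) = (-70 + h)*(104 + h) (x(h) = (h + 104)*(h - 70) = (104 + h)*(-70 + h) = (-70 + h)*(104 + h))
1/(x(145) - 21709) = 1/((-7280 + 145² + 34*145) - 21709) = 1/((-7280 + 21025 + 4930) - 21709) = 1/(18675 - 21709) = 1/(-3034) = -1/3034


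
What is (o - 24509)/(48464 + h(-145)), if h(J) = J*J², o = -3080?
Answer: 27589/3000161 ≈ 0.0091958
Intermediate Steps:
h(J) = J³
(o - 24509)/(48464 + h(-145)) = (-3080 - 24509)/(48464 + (-145)³) = -27589/(48464 - 3048625) = -27589/(-3000161) = -27589*(-1/3000161) = 27589/3000161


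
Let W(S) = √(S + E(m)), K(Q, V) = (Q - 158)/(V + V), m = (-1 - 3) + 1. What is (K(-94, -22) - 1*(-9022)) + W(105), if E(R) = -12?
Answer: 99305/11 + √93 ≈ 9037.4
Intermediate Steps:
m = -3 (m = -4 + 1 = -3)
K(Q, V) = (-158 + Q)/(2*V) (K(Q, V) = (-158 + Q)/((2*V)) = (-158 + Q)*(1/(2*V)) = (-158 + Q)/(2*V))
W(S) = √(-12 + S) (W(S) = √(S - 12) = √(-12 + S))
(K(-94, -22) - 1*(-9022)) + W(105) = ((½)*(-158 - 94)/(-22) - 1*(-9022)) + √(-12 + 105) = ((½)*(-1/22)*(-252) + 9022) + √93 = (63/11 + 9022) + √93 = 99305/11 + √93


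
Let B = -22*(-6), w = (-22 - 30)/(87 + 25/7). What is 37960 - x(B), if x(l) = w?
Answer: 12033502/317 ≈ 37961.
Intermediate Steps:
w = -182/317 (w = -52/(87 + 25*(⅐)) = -52/(87 + 25/7) = -52/634/7 = -52*7/634 = -182/317 ≈ -0.57413)
B = 132
x(l) = -182/317
37960 - x(B) = 37960 - 1*(-182/317) = 37960 + 182/317 = 12033502/317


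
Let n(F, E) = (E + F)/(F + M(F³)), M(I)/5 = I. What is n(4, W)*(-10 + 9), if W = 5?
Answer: -1/36 ≈ -0.027778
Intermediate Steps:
M(I) = 5*I
n(F, E) = (E + F)/(F + 5*F³)
n(4, W)*(-10 + 9) = ((5 + 4)/(4 + 5*4³))*(-10 + 9) = (9/(4 + 5*64))*(-1) = (9/(4 + 320))*(-1) = (9/324)*(-1) = ((1/324)*9)*(-1) = (1/36)*(-1) = -1/36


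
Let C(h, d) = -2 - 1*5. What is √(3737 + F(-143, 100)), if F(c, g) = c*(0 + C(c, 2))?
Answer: √4738 ≈ 68.833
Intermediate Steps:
C(h, d) = -7 (C(h, d) = -2 - 5 = -7)
F(c, g) = -7*c (F(c, g) = c*(0 - 7) = c*(-7) = -7*c)
√(3737 + F(-143, 100)) = √(3737 - 7*(-143)) = √(3737 + 1001) = √4738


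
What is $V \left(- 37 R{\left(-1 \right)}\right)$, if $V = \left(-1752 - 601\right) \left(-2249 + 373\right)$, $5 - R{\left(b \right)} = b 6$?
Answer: $-1796590796$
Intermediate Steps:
$R{\left(b \right)} = 5 - 6 b$ ($R{\left(b \right)} = 5 - b 6 = 5 - 6 b$)
$V = 4414228$ ($V = \left(-2353\right) \left(-1876\right) = 4414228$)
$V \left(- 37 R{\left(-1 \right)}\right) = 4414228 \left(- 37 \left(5 - -6\right)\right) = 4414228 \left(- 37 \left(5 + 6\right)\right) = 4414228 \left(\left(-37\right) 11\right) = 4414228 \left(-407\right) = -1796590796$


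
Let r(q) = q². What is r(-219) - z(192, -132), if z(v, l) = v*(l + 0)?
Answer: 73305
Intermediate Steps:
z(v, l) = l*v (z(v, l) = v*l = l*v)
r(-219) - z(192, -132) = (-219)² - (-132)*192 = 47961 - 1*(-25344) = 47961 + 25344 = 73305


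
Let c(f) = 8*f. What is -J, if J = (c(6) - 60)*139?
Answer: 1668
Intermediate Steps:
J = -1668 (J = (8*6 - 60)*139 = (48 - 60)*139 = -12*139 = -1668)
-J = -1*(-1668) = 1668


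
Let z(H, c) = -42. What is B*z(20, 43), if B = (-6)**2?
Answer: -1512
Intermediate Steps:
B = 36
B*z(20, 43) = 36*(-42) = -1512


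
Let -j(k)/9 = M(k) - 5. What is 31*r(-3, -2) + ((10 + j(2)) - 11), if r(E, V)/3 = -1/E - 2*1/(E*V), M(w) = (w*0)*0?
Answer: 44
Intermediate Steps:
M(w) = 0 (M(w) = 0*0 = 0)
j(k) = 45 (j(k) = -9*(0 - 5) = -9*(-5) = 45)
r(E, V) = -3/E - 6/(E*V) (r(E, V) = 3*(-1/E - 2*1/(E*V)) = 3*(-1/E - 2/(E*V)) = -3/E - 6/(E*V))
31*r(-3, -2) + ((10 + j(2)) - 11) = 31*(3*(-2 - 1*(-2))/(-3*(-2))) + ((10 + 45) - 11) = 31*(3*(-⅓)*(-½)*(-2 + 2)) + (55 - 11) = 31*(3*(-⅓)*(-½)*0) + 44 = 31*0 + 44 = 0 + 44 = 44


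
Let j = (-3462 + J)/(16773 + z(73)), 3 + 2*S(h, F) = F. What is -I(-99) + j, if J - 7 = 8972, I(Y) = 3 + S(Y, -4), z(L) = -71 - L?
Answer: 9221/11086 ≈ 0.83177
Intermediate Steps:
S(h, F) = -3/2 + F/2
I(Y) = -½ (I(Y) = 3 + (-3/2 + (½)*(-4)) = 3 + (-3/2 - 2) = 3 - 7/2 = -½)
J = 8979 (J = 7 + 8972 = 8979)
j = 1839/5543 (j = (-3462 + 8979)/(16773 + (-71 - 1*73)) = 5517/(16773 + (-71 - 73)) = 5517/(16773 - 144) = 5517/16629 = 5517*(1/16629) = 1839/5543 ≈ 0.33177)
-I(-99) + j = -1*(-½) + 1839/5543 = ½ + 1839/5543 = 9221/11086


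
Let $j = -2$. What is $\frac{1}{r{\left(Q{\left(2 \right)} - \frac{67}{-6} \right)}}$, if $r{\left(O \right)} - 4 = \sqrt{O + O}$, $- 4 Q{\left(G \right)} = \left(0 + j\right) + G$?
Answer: $- \frac{12}{19} + \frac{\sqrt{201}}{19} \approx 0.1146$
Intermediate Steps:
$Q{\left(G \right)} = \frac{1}{2} - \frac{G}{4}$ ($Q{\left(G \right)} = - \frac{\left(0 - 2\right) + G}{4} = - \frac{-2 + G}{4} = \frac{1}{2} - \frac{G}{4}$)
$r{\left(O \right)} = 4 + \sqrt{2} \sqrt{O}$ ($r{\left(O \right)} = 4 + \sqrt{O + O} = 4 + \sqrt{2 O} = 4 + \sqrt{2} \sqrt{O}$)
$\frac{1}{r{\left(Q{\left(2 \right)} - \frac{67}{-6} \right)}} = \frac{1}{4 + \sqrt{2} \sqrt{\left(\frac{1}{2} - \frac{1}{2}\right) - \frac{67}{-6}}} = \frac{1}{4 + \sqrt{2} \sqrt{\left(\frac{1}{2} - \frac{1}{2}\right) - - \frac{67}{6}}} = \frac{1}{4 + \sqrt{2} \sqrt{0 + \frac{67}{6}}} = \frac{1}{4 + \sqrt{2} \sqrt{\frac{67}{6}}} = \frac{1}{4 + \sqrt{2} \frac{\sqrt{402}}{6}} = \frac{1}{4 + \frac{\sqrt{201}}{3}}$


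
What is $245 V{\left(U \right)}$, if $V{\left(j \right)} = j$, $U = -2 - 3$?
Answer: $-1225$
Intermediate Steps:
$U = -5$
$245 V{\left(U \right)} = 245 \left(-5\right) = -1225$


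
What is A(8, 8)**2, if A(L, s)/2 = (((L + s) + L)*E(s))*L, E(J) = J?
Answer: 9437184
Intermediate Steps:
A(L, s) = 2*L*s*(s + 2*L) (A(L, s) = 2*((((L + s) + L)*s)*L) = 2*(((s + 2*L)*s)*L) = 2*((s*(s + 2*L))*L) = 2*(L*s*(s + 2*L)) = 2*L*s*(s + 2*L))
A(8, 8)**2 = (2*8*8*(8 + 2*8))**2 = (2*8*8*(8 + 16))**2 = (2*8*8*24)**2 = 3072**2 = 9437184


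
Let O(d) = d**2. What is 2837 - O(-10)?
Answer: 2737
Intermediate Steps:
2837 - O(-10) = 2837 - 1*(-10)**2 = 2837 - 1*100 = 2837 - 100 = 2737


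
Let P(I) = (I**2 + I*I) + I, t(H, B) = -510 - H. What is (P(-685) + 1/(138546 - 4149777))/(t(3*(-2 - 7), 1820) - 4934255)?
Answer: -1880796019357/9897187021239 ≈ -0.19003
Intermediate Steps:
P(I) = I + 2*I**2 (P(I) = (I**2 + I**2) + I = 2*I**2 + I = I + 2*I**2)
(P(-685) + 1/(138546 - 4149777))/(t(3*(-2 - 7), 1820) - 4934255) = (-685*(1 + 2*(-685)) + 1/(138546 - 4149777))/((-510 - 3*(-2 - 7)) - 4934255) = (-685*(1 - 1370) + 1/(-4011231))/((-510 - 3*(-9)) - 4934255) = (-685*(-1369) - 1/4011231)/((-510 - 1*(-27)) - 4934255) = (937765 - 1/4011231)/((-510 + 27) - 4934255) = 3761592038714/(4011231*(-483 - 4934255)) = (3761592038714/4011231)/(-4934738) = (3761592038714/4011231)*(-1/4934738) = -1880796019357/9897187021239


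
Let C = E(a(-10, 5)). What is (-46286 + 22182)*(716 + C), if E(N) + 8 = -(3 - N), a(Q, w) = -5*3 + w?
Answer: -16752280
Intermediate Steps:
a(Q, w) = -15 + w
E(N) = -11 + N (E(N) = -8 - (3 - N) = -8 + (-3 + N) = -11 + N)
C = -21 (C = -11 + (-15 + 5) = -11 - 10 = -21)
(-46286 + 22182)*(716 + C) = (-46286 + 22182)*(716 - 21) = -24104*695 = -16752280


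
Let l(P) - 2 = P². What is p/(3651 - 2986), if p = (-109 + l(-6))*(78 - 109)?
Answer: 2201/665 ≈ 3.3098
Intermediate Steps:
l(P) = 2 + P²
p = 2201 (p = (-109 + (2 + (-6)²))*(78 - 109) = (-109 + (2 + 36))*(-31) = (-109 + 38)*(-31) = -71*(-31) = 2201)
p/(3651 - 2986) = 2201/(3651 - 2986) = 2201/665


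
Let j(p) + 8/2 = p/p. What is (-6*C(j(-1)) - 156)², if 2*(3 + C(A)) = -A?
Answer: 21609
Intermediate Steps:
j(p) = -3 (j(p) = -4 + p/p = -4 + 1 = -3)
C(A) = -3 - A/2 (C(A) = -3 + (-A)/2 = -3 - A/2)
(-6*C(j(-1)) - 156)² = (-6*(-3 - ½*(-3)) - 156)² = (-6*(-3 + 3/2) - 156)² = (-6*(-3/2) - 156)² = (9 - 156)² = (-147)² = 21609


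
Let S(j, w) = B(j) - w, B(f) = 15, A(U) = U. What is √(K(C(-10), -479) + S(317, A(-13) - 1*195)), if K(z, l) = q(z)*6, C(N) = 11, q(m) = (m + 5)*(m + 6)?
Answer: √1855 ≈ 43.070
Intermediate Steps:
q(m) = (5 + m)*(6 + m)
S(j, w) = 15 - w
K(z, l) = 180 + 6*z² + 66*z (K(z, l) = (30 + z² + 11*z)*6 = 180 + 6*z² + 66*z)
√(K(C(-10), -479) + S(317, A(-13) - 1*195)) = √((180 + 6*11² + 66*11) + (15 - (-13 - 1*195))) = √((180 + 6*121 + 726) + (15 - (-13 - 195))) = √((180 + 726 + 726) + (15 - 1*(-208))) = √(1632 + (15 + 208)) = √(1632 + 223) = √1855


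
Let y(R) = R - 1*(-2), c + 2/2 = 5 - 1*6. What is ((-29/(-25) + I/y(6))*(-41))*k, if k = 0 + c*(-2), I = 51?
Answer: -61787/50 ≈ -1235.7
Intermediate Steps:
c = -2 (c = -1 + (5 - 1*6) = -1 + (5 - 6) = -1 - 1 = -2)
y(R) = 2 + R (y(R) = R + 2 = 2 + R)
k = 4 (k = 0 - 2*(-2) = 0 + 4 = 4)
((-29/(-25) + I/y(6))*(-41))*k = ((-29/(-25) + 51/(2 + 6))*(-41))*4 = ((-29*(-1/25) + 51/8)*(-41))*4 = ((29/25 + 51*(⅛))*(-41))*4 = ((29/25 + 51/8)*(-41))*4 = ((1507/200)*(-41))*4 = -61787/200*4 = -61787/50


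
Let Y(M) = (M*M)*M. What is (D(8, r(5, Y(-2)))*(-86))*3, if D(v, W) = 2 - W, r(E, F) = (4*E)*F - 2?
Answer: -42312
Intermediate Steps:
Y(M) = M³ (Y(M) = M²*M = M³)
r(E, F) = -2 + 4*E*F (r(E, F) = 4*E*F - 2 = -2 + 4*E*F)
(D(8, r(5, Y(-2)))*(-86))*3 = ((2 - (-2 + 4*5*(-2)³))*(-86))*3 = ((2 - (-2 + 4*5*(-8)))*(-86))*3 = ((2 - (-2 - 160))*(-86))*3 = ((2 - 1*(-162))*(-86))*3 = ((2 + 162)*(-86))*3 = (164*(-86))*3 = -14104*3 = -42312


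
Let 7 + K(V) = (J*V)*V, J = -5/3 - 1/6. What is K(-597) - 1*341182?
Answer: -1989211/2 ≈ -9.9461e+5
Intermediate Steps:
J = -11/6 (J = -5*1/3 - 1*1/6 = -5/3 - 1/6 = -11/6 ≈ -1.8333)
K(V) = -7 - 11*V**2/6 (K(V) = -7 + (-11*V/6)*V = -7 - 11*V**2/6)
K(-597) - 1*341182 = (-7 - 11/6*(-597)**2) - 1*341182 = (-7 - 11/6*356409) - 341182 = (-7 - 1306833/2) - 341182 = -1306847/2 - 341182 = -1989211/2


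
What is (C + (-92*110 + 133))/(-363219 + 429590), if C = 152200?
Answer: 142213/66371 ≈ 2.1427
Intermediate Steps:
(C + (-92*110 + 133))/(-363219 + 429590) = (152200 + (-92*110 + 133))/(-363219 + 429590) = (152200 + (-10120 + 133))/66371 = (152200 - 9987)*(1/66371) = 142213*(1/66371) = 142213/66371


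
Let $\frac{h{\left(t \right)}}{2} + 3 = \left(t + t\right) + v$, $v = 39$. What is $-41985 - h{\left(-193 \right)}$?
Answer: $-41285$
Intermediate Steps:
$h{\left(t \right)} = 72 + 4 t$ ($h{\left(t \right)} = -6 + 2 \left(\left(t + t\right) + 39\right) = -6 + 2 \left(2 t + 39\right) = -6 + 2 \left(39 + 2 t\right) = -6 + \left(78 + 4 t\right) = 72 + 4 t$)
$-41985 - h{\left(-193 \right)} = -41985 - \left(72 + 4 \left(-193\right)\right) = -41985 - \left(72 - 772\right) = -41985 - -700 = -41985 + 700 = -41285$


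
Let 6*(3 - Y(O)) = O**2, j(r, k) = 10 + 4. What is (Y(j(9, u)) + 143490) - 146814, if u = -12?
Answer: -10061/3 ≈ -3353.7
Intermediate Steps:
j(r, k) = 14
Y(O) = 3 - O**2/6
(Y(j(9, u)) + 143490) - 146814 = ((3 - 1/6*14**2) + 143490) - 146814 = ((3 - 1/6*196) + 143490) - 146814 = ((3 - 98/3) + 143490) - 146814 = (-89/3 + 143490) - 146814 = 430381/3 - 146814 = -10061/3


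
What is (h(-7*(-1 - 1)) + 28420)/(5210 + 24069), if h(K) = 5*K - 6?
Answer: 28484/29279 ≈ 0.97285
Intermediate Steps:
h(K) = -6 + 5*K
(h(-7*(-1 - 1)) + 28420)/(5210 + 24069) = ((-6 + 5*(-7*(-1 - 1))) + 28420)/(5210 + 24069) = ((-6 + 5*(-7*(-2))) + 28420)/29279 = ((-6 + 5*14) + 28420)*(1/29279) = ((-6 + 70) + 28420)*(1/29279) = (64 + 28420)*(1/29279) = 28484*(1/29279) = 28484/29279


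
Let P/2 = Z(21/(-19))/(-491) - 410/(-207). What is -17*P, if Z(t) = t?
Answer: -130194058/1931103 ≈ -67.420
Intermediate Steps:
P = 7658474/1931103 (P = 2*((21/(-19))/(-491) - 410/(-207)) = 2*((21*(-1/19))*(-1/491) - 410*(-1/207)) = 2*(-21/19*(-1/491) + 410/207) = 2*(21/9329 + 410/207) = 2*(3829237/1931103) = 7658474/1931103 ≈ 3.9659)
-17*P = -17*7658474/1931103 = -130194058/1931103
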